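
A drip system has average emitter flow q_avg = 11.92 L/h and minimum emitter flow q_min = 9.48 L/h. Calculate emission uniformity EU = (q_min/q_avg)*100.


EU = (q_min/q_avg)*100 = (9.48/11.92)*100 = 79.5302%

79.5302 %


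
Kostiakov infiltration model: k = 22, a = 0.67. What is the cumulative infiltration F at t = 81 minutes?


F = k * t^a = 22 * 81^0.67
F = 22 * 18.996997

417.9339 mm


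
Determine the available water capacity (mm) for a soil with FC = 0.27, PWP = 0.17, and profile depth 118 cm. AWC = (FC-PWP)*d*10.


AWC = (FC - PWP) * d * 10
AWC = (0.27 - 0.17) * 118 * 10
AWC = 0.1000 * 118 * 10

118.0000 mm


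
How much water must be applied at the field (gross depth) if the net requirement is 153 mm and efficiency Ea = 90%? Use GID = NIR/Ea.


Ea = 90% = 0.9
GID = NIR / Ea = 153 / 0.9 = 170.0000 mm

170.0000 mm


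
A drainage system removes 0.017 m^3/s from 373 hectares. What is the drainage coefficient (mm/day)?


DC = Q * 86400 / (A * 10000) * 1000
DC = 0.017 * 86400 / (373 * 10000) * 1000
DC = 1468800.0000 / 3730000

0.3938 mm/day


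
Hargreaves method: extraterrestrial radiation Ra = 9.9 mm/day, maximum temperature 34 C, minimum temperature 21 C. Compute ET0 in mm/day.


Tmean = (Tmax + Tmin)/2 = (34 + 21)/2 = 27.5
ET0 = 0.0023 * 9.9 * (27.5 + 17.8) * sqrt(34 - 21)
ET0 = 0.0023 * 9.9 * 45.3 * 3.605551

3.7191 mm/day


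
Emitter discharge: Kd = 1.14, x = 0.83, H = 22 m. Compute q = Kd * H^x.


q = Kd * H^x = 1.14 * 22^0.83 = 1.14 * 13.008009

14.8291 L/h


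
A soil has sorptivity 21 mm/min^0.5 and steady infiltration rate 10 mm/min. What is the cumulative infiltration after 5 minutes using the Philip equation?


F = S*sqrt(t) + A*t
F = 21*sqrt(5) + 10*5
F = 21*2.236068 + 50

96.9574 mm


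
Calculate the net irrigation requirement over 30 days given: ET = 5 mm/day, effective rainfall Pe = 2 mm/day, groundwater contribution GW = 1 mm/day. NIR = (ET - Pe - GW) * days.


Daily deficit = ET - Pe - GW = 5 - 2 - 1 = 2 mm/day
NIR = 2 * 30 = 60 mm

60.0000 mm


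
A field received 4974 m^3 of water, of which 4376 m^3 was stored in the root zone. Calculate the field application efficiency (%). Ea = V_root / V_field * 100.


Ea = V_root / V_field * 100 = 4376 / 4974 * 100 = 87.9775%

87.9775 %


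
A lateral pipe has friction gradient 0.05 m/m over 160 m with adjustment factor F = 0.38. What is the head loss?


hf = J * L * F = 0.05 * 160 * 0.38 = 3.0400 m

3.0400 m


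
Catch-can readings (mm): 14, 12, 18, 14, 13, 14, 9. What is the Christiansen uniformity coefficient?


mean = 13.428571 mm
MAD = 1.795918 mm
CU = (1 - 1.795918/13.428571)*100

86.6261 %


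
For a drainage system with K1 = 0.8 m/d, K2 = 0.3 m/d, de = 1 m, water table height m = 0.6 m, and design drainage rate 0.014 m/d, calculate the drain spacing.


S^2 = 8*K2*de*m/q + 4*K1*m^2/q
S^2 = 8*0.3*1*0.6/0.014 + 4*0.8*0.6^2/0.014
S = sqrt(185.1429)

13.6067 m


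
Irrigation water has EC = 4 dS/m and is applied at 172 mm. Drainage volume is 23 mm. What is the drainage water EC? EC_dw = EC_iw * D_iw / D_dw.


EC_dw = EC_iw * D_iw / D_dw
EC_dw = 4 * 172 / 23
EC_dw = 688 / 23

29.9130 dS/m


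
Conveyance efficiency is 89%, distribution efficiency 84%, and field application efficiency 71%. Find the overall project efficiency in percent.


Ec = 0.89, Eb = 0.84, Ea = 0.71
E = 0.89 * 0.84 * 0.71 * 100 = 53.0796%

53.0796 %


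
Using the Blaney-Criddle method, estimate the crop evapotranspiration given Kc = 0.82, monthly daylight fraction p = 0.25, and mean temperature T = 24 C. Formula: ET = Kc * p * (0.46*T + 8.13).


ET = Kc * p * (0.46*T + 8.13)
ET = 0.82 * 0.25 * (0.46*24 + 8.13)
ET = 0.82 * 0.25 * 19.1700

3.9299 mm/day


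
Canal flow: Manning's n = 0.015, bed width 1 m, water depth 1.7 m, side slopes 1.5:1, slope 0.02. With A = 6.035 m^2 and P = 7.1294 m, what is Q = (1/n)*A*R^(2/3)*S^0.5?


R = A/P = 6.035/7.1294 = 0.846495
Q = (1/0.015) * 6.035 * 0.846495^(2/3) * 0.02^0.5

50.9156 m^3/s


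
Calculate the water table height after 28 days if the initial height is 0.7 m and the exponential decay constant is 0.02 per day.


m = m0 * exp(-k*t)
m = 0.7 * exp(-0.02 * 28)
m = 0.7 * exp(-0.5600)

0.3998 m


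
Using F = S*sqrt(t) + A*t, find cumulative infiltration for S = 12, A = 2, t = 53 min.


F = S*sqrt(t) + A*t
F = 12*sqrt(53) + 2*53
F = 12*7.280110 + 106

193.3613 mm


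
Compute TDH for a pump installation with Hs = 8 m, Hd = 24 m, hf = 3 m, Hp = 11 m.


TDH = Hs + Hd + hf + Hp = 8 + 24 + 3 + 11 = 46

46 m


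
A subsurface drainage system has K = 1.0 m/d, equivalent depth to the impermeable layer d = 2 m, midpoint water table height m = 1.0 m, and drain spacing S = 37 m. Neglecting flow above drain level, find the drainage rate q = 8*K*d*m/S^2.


q = 8*K*d*m/S^2
q = 8*1.0*2*1.0/37^2
q = 16.0000 / 1369

0.0117 m/d


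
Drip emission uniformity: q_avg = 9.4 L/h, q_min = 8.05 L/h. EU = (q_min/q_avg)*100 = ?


EU = (q_min/q_avg)*100 = (8.05/9.4)*100 = 85.6383%

85.6383 %


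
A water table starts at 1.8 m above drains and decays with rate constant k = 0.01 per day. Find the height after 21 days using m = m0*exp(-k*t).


m = m0 * exp(-k*t)
m = 1.8 * exp(-0.01 * 21)
m = 1.8 * exp(-0.2100)

1.4591 m


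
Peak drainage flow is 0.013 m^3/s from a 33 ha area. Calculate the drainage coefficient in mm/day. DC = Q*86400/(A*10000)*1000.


DC = Q * 86400 / (A * 10000) * 1000
DC = 0.013 * 86400 / (33 * 10000) * 1000
DC = 1123200.0000 / 330000

3.4036 mm/day


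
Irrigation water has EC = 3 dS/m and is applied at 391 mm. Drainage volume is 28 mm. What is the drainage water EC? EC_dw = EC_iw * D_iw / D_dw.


EC_dw = EC_iw * D_iw / D_dw
EC_dw = 3 * 391 / 28
EC_dw = 1173 / 28

41.8929 dS/m


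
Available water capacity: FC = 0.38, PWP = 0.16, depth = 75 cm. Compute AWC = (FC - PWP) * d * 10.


AWC = (FC - PWP) * d * 10
AWC = (0.38 - 0.16) * 75 * 10
AWC = 0.2200 * 75 * 10

165.0000 mm


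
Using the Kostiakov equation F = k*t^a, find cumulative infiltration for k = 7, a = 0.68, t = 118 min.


F = k * t^a = 7 * 118^0.68
F = 7 * 25.637742

179.4642 mm


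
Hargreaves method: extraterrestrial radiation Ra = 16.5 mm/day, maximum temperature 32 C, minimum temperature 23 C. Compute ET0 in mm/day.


Tmean = (Tmax + Tmin)/2 = (32 + 23)/2 = 27.5
ET0 = 0.0023 * 16.5 * (27.5 + 17.8) * sqrt(32 - 23)
ET0 = 0.0023 * 16.5 * 45.3 * 3.000000

5.1574 mm/day


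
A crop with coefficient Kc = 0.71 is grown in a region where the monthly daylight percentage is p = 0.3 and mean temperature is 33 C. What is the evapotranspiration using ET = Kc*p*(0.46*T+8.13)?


ET = Kc * p * (0.46*T + 8.13)
ET = 0.71 * 0.3 * (0.46*33 + 8.13)
ET = 0.71 * 0.3 * 23.3100

4.9650 mm/day


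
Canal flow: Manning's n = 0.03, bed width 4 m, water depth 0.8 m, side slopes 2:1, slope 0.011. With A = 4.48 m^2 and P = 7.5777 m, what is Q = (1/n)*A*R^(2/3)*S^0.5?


R = A/P = 4.48/7.5777 = 0.591208
Q = (1/0.03) * 4.48 * 0.591208^(2/3) * 0.011^0.5

11.0327 m^3/s


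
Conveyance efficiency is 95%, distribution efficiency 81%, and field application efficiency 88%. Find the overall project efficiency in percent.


Ec = 0.95, Eb = 0.81, Ea = 0.88
E = 0.95 * 0.81 * 0.88 * 100 = 67.7160%

67.7160 %


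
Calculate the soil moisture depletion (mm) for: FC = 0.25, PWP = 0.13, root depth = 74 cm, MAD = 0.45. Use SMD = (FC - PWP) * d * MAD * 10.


SMD = (FC - PWP) * d * MAD * 10
SMD = (0.25 - 0.13) * 74 * 0.45 * 10
SMD = 0.1200 * 74 * 0.45 * 10

39.9600 mm


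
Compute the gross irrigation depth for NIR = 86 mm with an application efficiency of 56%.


Ea = 56% = 0.56
GID = NIR / Ea = 86 / 0.56 = 153.5714 mm

153.5714 mm


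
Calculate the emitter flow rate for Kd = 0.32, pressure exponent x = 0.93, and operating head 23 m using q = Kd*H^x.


q = Kd * H^x = 0.32 * 23^0.93 = 0.32 * 18.467448

5.9096 L/h


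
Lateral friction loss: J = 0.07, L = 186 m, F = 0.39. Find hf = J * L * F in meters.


hf = J * L * F = 0.07 * 186 * 0.39 = 5.0778 m

5.0778 m


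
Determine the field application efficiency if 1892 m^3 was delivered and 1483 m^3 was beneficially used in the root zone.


Ea = V_root / V_field * 100 = 1483 / 1892 * 100 = 78.3827%

78.3827 %


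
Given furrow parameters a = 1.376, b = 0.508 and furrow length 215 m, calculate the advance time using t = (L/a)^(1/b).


t = (L/a)^(1/b)
t = (215/1.376)^(1/0.508)
t = 156.250000^(1/0.508)

20823.0028 min


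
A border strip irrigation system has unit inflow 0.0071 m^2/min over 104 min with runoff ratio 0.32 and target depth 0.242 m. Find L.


L = q*t/((1+r)*Z)
L = 0.0071*104/((1+0.32)*0.242)
L = 0.7384/0.31944

2.3115 m


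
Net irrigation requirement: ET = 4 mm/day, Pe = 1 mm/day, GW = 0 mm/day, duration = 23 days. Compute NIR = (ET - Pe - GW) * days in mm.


Daily deficit = ET - Pe - GW = 4 - 1 - 0 = 3 mm/day
NIR = 3 * 23 = 69 mm

69.0000 mm


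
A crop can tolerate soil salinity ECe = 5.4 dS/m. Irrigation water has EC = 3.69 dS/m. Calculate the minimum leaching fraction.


LR = ECiw / (5*ECe - ECiw)
LR = 3.69 / (5*5.4 - 3.69)
LR = 3.69 / 23.3100

0.1583


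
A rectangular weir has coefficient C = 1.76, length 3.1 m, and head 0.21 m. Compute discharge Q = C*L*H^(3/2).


Q = C * L * H^(3/2) = 1.76 * 3.1 * 0.21^1.5 = 1.76 * 3.1 * 0.096234

0.5251 m^3/s


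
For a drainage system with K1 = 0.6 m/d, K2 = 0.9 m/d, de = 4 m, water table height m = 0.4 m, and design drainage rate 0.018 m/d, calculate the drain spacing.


S^2 = 8*K2*de*m/q + 4*K1*m^2/q
S^2 = 8*0.9*4*0.4/0.018 + 4*0.6*0.4^2/0.018
S = sqrt(661.3333)

25.7164 m


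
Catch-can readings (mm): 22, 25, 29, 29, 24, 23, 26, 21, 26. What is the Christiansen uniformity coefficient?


mean = 25.000000 mm
MAD = 2.222222 mm
CU = (1 - 2.222222/25.000000)*100

91.1111 %


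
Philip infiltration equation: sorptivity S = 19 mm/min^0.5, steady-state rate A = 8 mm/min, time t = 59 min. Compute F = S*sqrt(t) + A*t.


F = S*sqrt(t) + A*t
F = 19*sqrt(59) + 8*59
F = 19*7.681146 + 472

617.9418 mm


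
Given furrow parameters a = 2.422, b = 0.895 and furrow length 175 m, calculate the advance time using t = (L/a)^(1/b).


t = (L/a)^(1/b)
t = (175/2.422)^(1/0.895)
t = 72.254335^(1/0.895)

119.3831 min


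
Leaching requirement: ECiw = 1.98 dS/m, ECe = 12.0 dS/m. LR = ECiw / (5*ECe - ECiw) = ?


LR = ECiw / (5*ECe - ECiw)
LR = 1.98 / (5*12.0 - 1.98)
LR = 1.98 / 58.0200

0.0341


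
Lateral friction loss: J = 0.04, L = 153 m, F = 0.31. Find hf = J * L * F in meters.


hf = J * L * F = 0.04 * 153 * 0.31 = 1.8972 m

1.8972 m


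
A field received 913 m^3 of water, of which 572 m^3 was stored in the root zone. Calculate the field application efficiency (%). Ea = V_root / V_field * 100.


Ea = V_root / V_field * 100 = 572 / 913 * 100 = 62.6506%

62.6506 %


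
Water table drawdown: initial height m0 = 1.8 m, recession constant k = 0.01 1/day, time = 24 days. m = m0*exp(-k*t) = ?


m = m0 * exp(-k*t)
m = 1.8 * exp(-0.01 * 24)
m = 1.8 * exp(-0.2400)

1.4159 m


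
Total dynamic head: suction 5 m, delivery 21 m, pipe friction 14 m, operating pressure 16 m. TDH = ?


TDH = Hs + Hd + hf + Hp = 5 + 21 + 14 + 16 = 56

56 m


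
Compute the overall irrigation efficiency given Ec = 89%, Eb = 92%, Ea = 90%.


Ec = 0.89, Eb = 0.92, Ea = 0.9
E = 0.89 * 0.92 * 0.9 * 100 = 73.6920%

73.6920 %


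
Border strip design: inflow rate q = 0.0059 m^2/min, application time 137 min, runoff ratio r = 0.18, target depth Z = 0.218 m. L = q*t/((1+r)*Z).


L = q*t/((1+r)*Z)
L = 0.0059*137/((1+0.18)*0.218)
L = 0.8083/0.25724

3.1422 m


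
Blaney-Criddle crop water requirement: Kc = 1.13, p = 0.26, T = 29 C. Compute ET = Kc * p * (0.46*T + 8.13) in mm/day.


ET = Kc * p * (0.46*T + 8.13)
ET = 1.13 * 0.26 * (0.46*29 + 8.13)
ET = 1.13 * 0.26 * 21.4700

6.3079 mm/day


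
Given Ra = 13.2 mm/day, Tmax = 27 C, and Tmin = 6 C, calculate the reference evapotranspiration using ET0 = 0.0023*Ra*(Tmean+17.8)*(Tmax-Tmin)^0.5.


Tmean = (Tmax + Tmin)/2 = (27 + 6)/2 = 16.5
ET0 = 0.0023 * 13.2 * (16.5 + 17.8) * sqrt(27 - 6)
ET0 = 0.0023 * 13.2 * 34.3 * 4.582576

4.7721 mm/day


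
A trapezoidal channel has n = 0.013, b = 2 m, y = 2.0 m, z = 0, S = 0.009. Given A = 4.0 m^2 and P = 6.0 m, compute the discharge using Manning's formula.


R = A/P = 4.0/6.0 = 0.666667
Q = (1/0.013) * 4.0 * 0.666667^(2/3) * 0.009^0.5

22.2763 m^3/s


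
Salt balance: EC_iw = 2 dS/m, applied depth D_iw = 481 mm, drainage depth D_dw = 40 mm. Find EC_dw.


EC_dw = EC_iw * D_iw / D_dw
EC_dw = 2 * 481 / 40
EC_dw = 962 / 40

24.0500 dS/m


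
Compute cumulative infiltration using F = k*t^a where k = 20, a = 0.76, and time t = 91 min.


F = k * t^a = 20 * 91^0.76
F = 20 * 30.822755

616.4551 mm


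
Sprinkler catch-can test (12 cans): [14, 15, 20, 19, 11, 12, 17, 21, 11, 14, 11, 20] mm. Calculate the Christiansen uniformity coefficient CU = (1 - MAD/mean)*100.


mean = 15.416667 mm
MAD = 3.319444 mm
CU = (1 - 3.319444/15.416667)*100

78.4685 %


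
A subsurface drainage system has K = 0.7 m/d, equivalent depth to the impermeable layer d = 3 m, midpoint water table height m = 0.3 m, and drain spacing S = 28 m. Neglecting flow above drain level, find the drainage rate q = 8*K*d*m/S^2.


q = 8*K*d*m/S^2
q = 8*0.7*3*0.3/28^2
q = 5.0400 / 784

0.0064 m/d


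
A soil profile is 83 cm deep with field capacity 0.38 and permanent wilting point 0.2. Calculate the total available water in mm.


AWC = (FC - PWP) * d * 10
AWC = (0.38 - 0.2) * 83 * 10
AWC = 0.1800 * 83 * 10

149.4000 mm


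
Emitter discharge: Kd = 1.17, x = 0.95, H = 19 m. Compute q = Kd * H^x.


q = Kd * H^x = 1.17 * 19^0.95 = 1.17 * 16.398945

19.1868 L/h


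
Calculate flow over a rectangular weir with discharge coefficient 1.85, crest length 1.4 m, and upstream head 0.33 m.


Q = C * L * H^(3/2) = 1.85 * 1.4 * 0.33^1.5 = 1.85 * 1.4 * 0.189571

0.4910 m^3/s


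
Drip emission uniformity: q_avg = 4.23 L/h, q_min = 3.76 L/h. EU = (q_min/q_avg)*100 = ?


EU = (q_min/q_avg)*100 = (3.76/4.23)*100 = 88.8889%

88.8889 %


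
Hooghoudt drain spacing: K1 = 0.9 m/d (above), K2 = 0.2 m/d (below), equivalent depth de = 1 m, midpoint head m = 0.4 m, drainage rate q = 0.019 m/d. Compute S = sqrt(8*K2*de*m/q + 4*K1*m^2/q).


S^2 = 8*K2*de*m/q + 4*K1*m^2/q
S^2 = 8*0.2*1*0.4/0.019 + 4*0.9*0.4^2/0.019
S = sqrt(64.0000)

8.0000 m


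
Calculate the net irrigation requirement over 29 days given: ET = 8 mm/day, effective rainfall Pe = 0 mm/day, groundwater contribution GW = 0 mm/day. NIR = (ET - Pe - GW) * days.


Daily deficit = ET - Pe - GW = 8 - 0 - 0 = 8 mm/day
NIR = 8 * 29 = 232 mm

232.0000 mm


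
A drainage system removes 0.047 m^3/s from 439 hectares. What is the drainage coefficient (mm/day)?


DC = Q * 86400 / (A * 10000) * 1000
DC = 0.047 * 86400 / (439 * 10000) * 1000
DC = 4060800.0000 / 4390000

0.9250 mm/day


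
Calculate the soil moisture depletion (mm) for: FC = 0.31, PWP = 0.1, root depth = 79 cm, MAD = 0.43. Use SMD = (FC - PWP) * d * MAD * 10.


SMD = (FC - PWP) * d * MAD * 10
SMD = (0.31 - 0.1) * 79 * 0.43 * 10
SMD = 0.2100 * 79 * 0.43 * 10

71.3370 mm


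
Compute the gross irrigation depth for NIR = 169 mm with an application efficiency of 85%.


Ea = 85% = 0.85
GID = NIR / Ea = 169 / 0.85 = 198.8235 mm

198.8235 mm


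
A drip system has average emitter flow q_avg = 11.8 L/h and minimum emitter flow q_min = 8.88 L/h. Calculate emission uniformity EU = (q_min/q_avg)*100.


EU = (q_min/q_avg)*100 = (8.88/11.8)*100 = 75.2542%

75.2542 %


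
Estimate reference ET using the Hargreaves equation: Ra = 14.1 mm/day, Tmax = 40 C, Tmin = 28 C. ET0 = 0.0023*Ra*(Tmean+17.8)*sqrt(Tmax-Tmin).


Tmean = (Tmax + Tmin)/2 = (40 + 28)/2 = 34.0
ET0 = 0.0023 * 14.1 * (34.0 + 17.8) * sqrt(40 - 28)
ET0 = 0.0023 * 14.1 * 51.8 * 3.464102

5.8193 mm/day


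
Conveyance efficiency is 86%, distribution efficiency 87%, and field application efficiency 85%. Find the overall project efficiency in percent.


Ec = 0.86, Eb = 0.87, Ea = 0.85
E = 0.86 * 0.87 * 0.85 * 100 = 63.5970%

63.5970 %


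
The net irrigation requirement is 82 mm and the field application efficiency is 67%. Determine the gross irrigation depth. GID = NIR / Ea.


Ea = 67% = 0.67
GID = NIR / Ea = 82 / 0.67 = 122.3881 mm

122.3881 mm


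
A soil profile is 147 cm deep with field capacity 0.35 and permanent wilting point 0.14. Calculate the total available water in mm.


AWC = (FC - PWP) * d * 10
AWC = (0.35 - 0.14) * 147 * 10
AWC = 0.2100 * 147 * 10

308.7000 mm


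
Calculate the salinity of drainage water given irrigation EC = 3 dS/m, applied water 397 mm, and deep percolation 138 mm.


EC_dw = EC_iw * D_iw / D_dw
EC_dw = 3 * 397 / 138
EC_dw = 1191 / 138

8.6304 dS/m


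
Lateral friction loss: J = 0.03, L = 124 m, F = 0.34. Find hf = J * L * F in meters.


hf = J * L * F = 0.03 * 124 * 0.34 = 1.2648 m

1.2648 m


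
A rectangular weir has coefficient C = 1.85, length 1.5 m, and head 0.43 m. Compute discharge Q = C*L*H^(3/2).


Q = C * L * H^(3/2) = 1.85 * 1.5 * 0.43^1.5 = 1.85 * 1.5 * 0.281970

0.7825 m^3/s


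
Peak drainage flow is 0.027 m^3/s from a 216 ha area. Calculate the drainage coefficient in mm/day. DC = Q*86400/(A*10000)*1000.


DC = Q * 86400 / (A * 10000) * 1000
DC = 0.027 * 86400 / (216 * 10000) * 1000
DC = 2332800.0000 / 2160000

1.0800 mm/day


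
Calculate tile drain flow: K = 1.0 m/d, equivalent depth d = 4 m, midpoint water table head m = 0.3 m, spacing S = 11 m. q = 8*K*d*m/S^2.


q = 8*K*d*m/S^2
q = 8*1.0*4*0.3/11^2
q = 9.6000 / 121

0.0793 m/d


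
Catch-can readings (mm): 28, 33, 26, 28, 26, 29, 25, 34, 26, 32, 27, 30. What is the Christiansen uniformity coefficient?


mean = 28.666667 mm
MAD = 2.444444 mm
CU = (1 - 2.444444/28.666667)*100

91.4729 %


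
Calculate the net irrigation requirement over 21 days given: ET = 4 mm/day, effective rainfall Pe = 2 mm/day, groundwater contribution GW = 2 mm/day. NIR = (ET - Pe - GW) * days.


Daily deficit = ET - Pe - GW = 4 - 2 - 2 = 0 mm/day
NIR = 0 * 21 = 0 mm

0 mm


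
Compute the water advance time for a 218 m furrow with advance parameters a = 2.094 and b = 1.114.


t = (L/a)^(1/b)
t = (218/2.094)^(1/1.114)
t = 104.106972^(1/1.114)

64.7177 min


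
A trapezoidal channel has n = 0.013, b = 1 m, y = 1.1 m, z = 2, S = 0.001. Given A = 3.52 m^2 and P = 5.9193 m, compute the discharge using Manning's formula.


R = A/P = 3.52/5.9193 = 0.594665
Q = (1/0.013) * 3.52 * 0.594665^(2/3) * 0.001^0.5

6.0550 m^3/s


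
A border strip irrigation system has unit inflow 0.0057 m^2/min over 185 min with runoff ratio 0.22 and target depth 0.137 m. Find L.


L = q*t/((1+r)*Z)
L = 0.0057*185/((1+0.22)*0.137)
L = 1.0545/0.16714

6.3091 m


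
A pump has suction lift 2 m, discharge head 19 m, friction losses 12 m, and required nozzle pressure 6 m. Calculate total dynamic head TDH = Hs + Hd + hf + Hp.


TDH = Hs + Hd + hf + Hp = 2 + 19 + 12 + 6 = 39

39 m


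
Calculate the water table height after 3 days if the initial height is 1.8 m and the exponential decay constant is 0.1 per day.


m = m0 * exp(-k*t)
m = 1.8 * exp(-0.1 * 3)
m = 1.8 * exp(-0.3000)

1.3335 m


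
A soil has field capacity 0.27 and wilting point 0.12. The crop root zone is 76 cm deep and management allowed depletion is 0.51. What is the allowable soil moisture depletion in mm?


SMD = (FC - PWP) * d * MAD * 10
SMD = (0.27 - 0.12) * 76 * 0.51 * 10
SMD = 0.1500 * 76 * 0.51 * 10

58.1400 mm


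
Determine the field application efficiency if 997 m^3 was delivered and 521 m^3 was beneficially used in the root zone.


Ea = V_root / V_field * 100 = 521 / 997 * 100 = 52.2568%

52.2568 %


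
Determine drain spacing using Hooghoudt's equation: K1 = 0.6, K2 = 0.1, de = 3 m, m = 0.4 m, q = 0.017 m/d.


S^2 = 8*K2*de*m/q + 4*K1*m^2/q
S^2 = 8*0.1*3*0.4/0.017 + 4*0.6*0.4^2/0.017
S = sqrt(79.0588)

8.8915 m


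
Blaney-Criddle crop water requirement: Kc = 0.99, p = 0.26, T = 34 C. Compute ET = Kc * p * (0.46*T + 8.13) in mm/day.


ET = Kc * p * (0.46*T + 8.13)
ET = 0.99 * 0.26 * (0.46*34 + 8.13)
ET = 0.99 * 0.26 * 23.7700

6.1184 mm/day


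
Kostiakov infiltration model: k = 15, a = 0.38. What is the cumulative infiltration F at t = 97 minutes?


F = k * t^a = 15 * 97^0.38
F = 15 * 5.688179

85.3227 mm


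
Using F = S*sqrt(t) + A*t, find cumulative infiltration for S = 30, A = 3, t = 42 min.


F = S*sqrt(t) + A*t
F = 30*sqrt(42) + 3*42
F = 30*6.480741 + 126

320.4222 mm


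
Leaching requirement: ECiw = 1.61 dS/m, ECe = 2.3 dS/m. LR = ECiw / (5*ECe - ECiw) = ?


LR = ECiw / (5*ECe - ECiw)
LR = 1.61 / (5*2.3 - 1.61)
LR = 1.61 / 9.8900

0.1628


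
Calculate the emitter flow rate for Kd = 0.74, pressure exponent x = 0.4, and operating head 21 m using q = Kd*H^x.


q = Kd * H^x = 0.74 * 21^0.4 = 0.74 * 3.379774

2.5010 L/h


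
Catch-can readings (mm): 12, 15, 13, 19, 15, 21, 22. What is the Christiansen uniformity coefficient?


mean = 16.714286 mm
MAD = 3.387755 mm
CU = (1 - 3.387755/16.714286)*100

79.7314 %


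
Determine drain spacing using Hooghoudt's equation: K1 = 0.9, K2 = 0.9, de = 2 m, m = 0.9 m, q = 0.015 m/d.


S^2 = 8*K2*de*m/q + 4*K1*m^2/q
S^2 = 8*0.9*2*0.9/0.015 + 4*0.9*0.9^2/0.015
S = sqrt(1058.4000)

32.5331 m


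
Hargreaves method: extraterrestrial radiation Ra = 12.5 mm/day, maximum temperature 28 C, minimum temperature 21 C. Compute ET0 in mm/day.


Tmean = (Tmax + Tmin)/2 = (28 + 21)/2 = 24.5
ET0 = 0.0023 * 12.5 * (24.5 + 17.8) * sqrt(28 - 21)
ET0 = 0.0023 * 12.5 * 42.3 * 2.645751

3.2176 mm/day


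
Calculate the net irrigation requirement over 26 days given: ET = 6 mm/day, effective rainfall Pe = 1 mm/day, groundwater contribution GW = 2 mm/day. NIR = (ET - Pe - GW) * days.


Daily deficit = ET - Pe - GW = 6 - 1 - 2 = 3 mm/day
NIR = 3 * 26 = 78 mm

78.0000 mm


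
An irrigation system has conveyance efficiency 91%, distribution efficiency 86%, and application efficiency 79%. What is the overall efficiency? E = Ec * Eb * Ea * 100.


Ec = 0.91, Eb = 0.86, Ea = 0.79
E = 0.91 * 0.86 * 0.79 * 100 = 61.8254%

61.8254 %


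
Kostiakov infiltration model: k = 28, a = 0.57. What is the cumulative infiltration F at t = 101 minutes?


F = k * t^a = 28 * 101^0.57
F = 28 * 13.882356

388.7060 mm


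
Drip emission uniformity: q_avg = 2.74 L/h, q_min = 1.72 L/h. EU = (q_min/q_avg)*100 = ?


EU = (q_min/q_avg)*100 = (1.72/2.74)*100 = 62.7737%

62.7737 %


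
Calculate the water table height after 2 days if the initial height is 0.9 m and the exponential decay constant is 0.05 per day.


m = m0 * exp(-k*t)
m = 0.9 * exp(-0.05 * 2)
m = 0.9 * exp(-0.1000)

0.8144 m


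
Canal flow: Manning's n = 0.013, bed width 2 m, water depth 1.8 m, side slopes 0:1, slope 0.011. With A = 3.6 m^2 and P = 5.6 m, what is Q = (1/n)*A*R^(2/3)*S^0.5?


R = A/P = 3.6/5.6 = 0.642857
Q = (1/0.013) * 3.6 * 0.642857^(2/3) * 0.011^0.5

21.6337 m^3/s


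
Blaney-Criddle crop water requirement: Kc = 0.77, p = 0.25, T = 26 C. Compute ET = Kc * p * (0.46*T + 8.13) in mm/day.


ET = Kc * p * (0.46*T + 8.13)
ET = 0.77 * 0.25 * (0.46*26 + 8.13)
ET = 0.77 * 0.25 * 20.0900

3.8673 mm/day


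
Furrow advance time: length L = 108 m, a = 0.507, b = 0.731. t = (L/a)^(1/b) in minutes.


t = (L/a)^(1/b)
t = (108/0.507)^(1/0.731)
t = 213.017751^(1/0.731)

1531.9596 min


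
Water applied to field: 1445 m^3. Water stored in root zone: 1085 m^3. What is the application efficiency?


Ea = V_root / V_field * 100 = 1085 / 1445 * 100 = 75.0865%

75.0865 %


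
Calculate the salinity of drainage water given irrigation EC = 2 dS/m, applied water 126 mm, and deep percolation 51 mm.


EC_dw = EC_iw * D_iw / D_dw
EC_dw = 2 * 126 / 51
EC_dw = 252 / 51

4.9412 dS/m


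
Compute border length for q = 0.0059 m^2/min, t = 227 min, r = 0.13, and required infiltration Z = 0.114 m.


L = q*t/((1+r)*Z)
L = 0.0059*227/((1+0.13)*0.114)
L = 1.3393/0.12882

10.3967 m


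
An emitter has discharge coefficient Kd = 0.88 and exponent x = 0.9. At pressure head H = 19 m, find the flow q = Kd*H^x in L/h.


q = Kd * H^x = 0.88 * 19^0.9 = 0.88 * 14.153969

12.4555 L/h


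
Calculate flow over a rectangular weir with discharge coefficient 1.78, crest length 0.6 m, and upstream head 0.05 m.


Q = C * L * H^(3/2) = 1.78 * 0.6 * 0.05^1.5 = 1.78 * 0.6 * 0.011180

0.0119 m^3/s


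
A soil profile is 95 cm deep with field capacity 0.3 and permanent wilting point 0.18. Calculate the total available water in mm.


AWC = (FC - PWP) * d * 10
AWC = (0.3 - 0.18) * 95 * 10
AWC = 0.1200 * 95 * 10

114.0000 mm


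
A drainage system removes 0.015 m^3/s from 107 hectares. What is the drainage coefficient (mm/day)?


DC = Q * 86400 / (A * 10000) * 1000
DC = 0.015 * 86400 / (107 * 10000) * 1000
DC = 1296000.0000 / 1070000

1.2112 mm/day


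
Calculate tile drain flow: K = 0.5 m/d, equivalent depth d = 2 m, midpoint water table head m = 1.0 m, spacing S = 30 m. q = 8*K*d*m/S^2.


q = 8*K*d*m/S^2
q = 8*0.5*2*1.0/30^2
q = 8.0000 / 900

0.0089 m/d


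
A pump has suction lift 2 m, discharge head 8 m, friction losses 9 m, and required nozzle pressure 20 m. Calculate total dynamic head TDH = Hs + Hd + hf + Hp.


TDH = Hs + Hd + hf + Hp = 2 + 8 + 9 + 20 = 39

39 m


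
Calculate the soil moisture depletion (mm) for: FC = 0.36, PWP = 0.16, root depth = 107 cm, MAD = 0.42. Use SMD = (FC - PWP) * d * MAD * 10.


SMD = (FC - PWP) * d * MAD * 10
SMD = (0.36 - 0.16) * 107 * 0.42 * 10
SMD = 0.2000 * 107 * 0.42 * 10

89.8800 mm


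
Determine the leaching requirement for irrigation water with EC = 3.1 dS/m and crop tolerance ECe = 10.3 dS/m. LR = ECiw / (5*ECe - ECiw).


LR = ECiw / (5*ECe - ECiw)
LR = 3.1 / (5*10.3 - 3.1)
LR = 3.1 / 48.4000

0.0640


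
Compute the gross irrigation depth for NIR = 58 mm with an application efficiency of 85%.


Ea = 85% = 0.85
GID = NIR / Ea = 58 / 0.85 = 68.2353 mm

68.2353 mm


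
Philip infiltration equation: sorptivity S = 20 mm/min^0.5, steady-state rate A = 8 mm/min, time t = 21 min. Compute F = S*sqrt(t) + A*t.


F = S*sqrt(t) + A*t
F = 20*sqrt(21) + 8*21
F = 20*4.582576 + 168

259.6515 mm


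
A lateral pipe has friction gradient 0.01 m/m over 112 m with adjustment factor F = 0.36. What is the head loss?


hf = J * L * F = 0.01 * 112 * 0.36 = 0.4032 m

0.4032 m


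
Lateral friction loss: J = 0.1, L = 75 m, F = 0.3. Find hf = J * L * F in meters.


hf = J * L * F = 0.1 * 75 * 0.3 = 2.2500 m

2.2500 m


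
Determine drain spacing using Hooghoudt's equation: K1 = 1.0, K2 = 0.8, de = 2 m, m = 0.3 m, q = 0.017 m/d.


S^2 = 8*K2*de*m/q + 4*K1*m^2/q
S^2 = 8*0.8*2*0.3/0.017 + 4*1.0*0.3^2/0.017
S = sqrt(247.0588)

15.7181 m


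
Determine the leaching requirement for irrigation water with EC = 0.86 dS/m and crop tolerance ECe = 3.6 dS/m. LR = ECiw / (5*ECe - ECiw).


LR = ECiw / (5*ECe - ECiw)
LR = 0.86 / (5*3.6 - 0.86)
LR = 0.86 / 17.1400

0.0502


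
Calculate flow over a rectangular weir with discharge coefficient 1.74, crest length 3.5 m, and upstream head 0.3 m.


Q = C * L * H^(3/2) = 1.74 * 3.5 * 0.3^1.5 = 1.74 * 3.5 * 0.164317

1.0007 m^3/s


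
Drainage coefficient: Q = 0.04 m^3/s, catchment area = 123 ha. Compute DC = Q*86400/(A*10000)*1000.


DC = Q * 86400 / (A * 10000) * 1000
DC = 0.04 * 86400 / (123 * 10000) * 1000
DC = 3456000.0000 / 1230000

2.8098 mm/day


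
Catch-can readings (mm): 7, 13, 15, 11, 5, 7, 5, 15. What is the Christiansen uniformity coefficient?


mean = 9.750000 mm
MAD = 3.750000 mm
CU = (1 - 3.750000/9.750000)*100

61.5385 %


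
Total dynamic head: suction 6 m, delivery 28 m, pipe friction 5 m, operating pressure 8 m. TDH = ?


TDH = Hs + Hd + hf + Hp = 6 + 28 + 5 + 8 = 47

47 m


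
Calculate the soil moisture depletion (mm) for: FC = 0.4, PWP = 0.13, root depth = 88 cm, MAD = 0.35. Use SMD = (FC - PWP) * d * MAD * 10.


SMD = (FC - PWP) * d * MAD * 10
SMD = (0.4 - 0.13) * 88 * 0.35 * 10
SMD = 0.2700 * 88 * 0.35 * 10

83.1600 mm


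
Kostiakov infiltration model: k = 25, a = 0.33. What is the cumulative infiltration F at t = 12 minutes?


F = k * t^a = 25 * 12^0.33
F = 25 * 2.270543

56.7636 mm


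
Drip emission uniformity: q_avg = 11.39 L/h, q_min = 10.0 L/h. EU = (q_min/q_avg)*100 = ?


EU = (q_min/q_avg)*100 = (10.0/11.39)*100 = 87.7963%

87.7963 %


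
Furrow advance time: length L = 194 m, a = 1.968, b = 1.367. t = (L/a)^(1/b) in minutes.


t = (L/a)^(1/b)
t = (194/1.968)^(1/1.367)
t = 98.577236^(1/1.367)

28.7412 min


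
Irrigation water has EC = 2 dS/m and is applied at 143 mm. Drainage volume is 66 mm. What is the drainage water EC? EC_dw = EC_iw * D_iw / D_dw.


EC_dw = EC_iw * D_iw / D_dw
EC_dw = 2 * 143 / 66
EC_dw = 286 / 66

4.3333 dS/m


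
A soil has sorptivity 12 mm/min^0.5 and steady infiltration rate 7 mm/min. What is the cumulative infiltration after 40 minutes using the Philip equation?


F = S*sqrt(t) + A*t
F = 12*sqrt(40) + 7*40
F = 12*6.324555 + 280

355.8947 mm


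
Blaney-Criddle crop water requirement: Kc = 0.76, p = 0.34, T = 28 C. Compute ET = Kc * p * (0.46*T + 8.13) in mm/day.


ET = Kc * p * (0.46*T + 8.13)
ET = 0.76 * 0.34 * (0.46*28 + 8.13)
ET = 0.76 * 0.34 * 21.0100

5.4290 mm/day


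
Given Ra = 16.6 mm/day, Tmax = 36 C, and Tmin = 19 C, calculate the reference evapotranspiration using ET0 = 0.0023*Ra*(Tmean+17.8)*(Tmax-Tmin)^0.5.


Tmean = (Tmax + Tmin)/2 = (36 + 19)/2 = 27.5
ET0 = 0.0023 * 16.6 * (27.5 + 17.8) * sqrt(36 - 19)
ET0 = 0.0023 * 16.6 * 45.3 * 4.123106

7.1311 mm/day


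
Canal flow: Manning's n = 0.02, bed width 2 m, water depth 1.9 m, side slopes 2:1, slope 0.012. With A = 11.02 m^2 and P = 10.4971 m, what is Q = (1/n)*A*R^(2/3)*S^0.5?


R = A/P = 11.02/10.4971 = 1.049814
Q = (1/0.02) * 11.02 * 1.049814^(2/3) * 0.012^0.5

62.3472 m^3/s


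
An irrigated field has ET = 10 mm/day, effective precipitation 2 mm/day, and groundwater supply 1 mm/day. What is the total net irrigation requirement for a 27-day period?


Daily deficit = ET - Pe - GW = 10 - 2 - 1 = 7 mm/day
NIR = 7 * 27 = 189 mm

189.0000 mm


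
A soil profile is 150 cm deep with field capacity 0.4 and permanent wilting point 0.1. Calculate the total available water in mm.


AWC = (FC - PWP) * d * 10
AWC = (0.4 - 0.1) * 150 * 10
AWC = 0.3000 * 150 * 10

450.0000 mm


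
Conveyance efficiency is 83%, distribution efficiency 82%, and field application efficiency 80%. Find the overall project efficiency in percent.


Ec = 0.83, Eb = 0.82, Ea = 0.8
E = 0.83 * 0.82 * 0.8 * 100 = 54.4480%

54.4480 %


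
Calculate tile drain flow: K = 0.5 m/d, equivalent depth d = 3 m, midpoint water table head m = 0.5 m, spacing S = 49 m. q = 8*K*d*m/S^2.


q = 8*K*d*m/S^2
q = 8*0.5*3*0.5/49^2
q = 6.0000 / 2401

0.0025 m/d


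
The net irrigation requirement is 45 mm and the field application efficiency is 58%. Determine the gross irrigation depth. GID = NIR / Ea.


Ea = 58% = 0.58
GID = NIR / Ea = 45 / 0.58 = 77.5862 mm

77.5862 mm


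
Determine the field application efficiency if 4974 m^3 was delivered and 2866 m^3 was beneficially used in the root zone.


Ea = V_root / V_field * 100 = 2866 / 4974 * 100 = 57.6196%

57.6196 %


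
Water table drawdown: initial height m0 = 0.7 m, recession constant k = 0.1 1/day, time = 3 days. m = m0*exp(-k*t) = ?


m = m0 * exp(-k*t)
m = 0.7 * exp(-0.1 * 3)
m = 0.7 * exp(-0.3000)

0.5186 m


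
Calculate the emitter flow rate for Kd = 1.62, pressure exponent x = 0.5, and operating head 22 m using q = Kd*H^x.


q = Kd * H^x = 1.62 * 22^0.5 = 1.62 * 4.690416

7.5985 L/h


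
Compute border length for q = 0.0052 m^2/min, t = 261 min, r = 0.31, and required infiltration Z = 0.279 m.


L = q*t/((1+r)*Z)
L = 0.0052*261/((1+0.31)*0.279)
L = 1.3572/0.36549

3.7134 m


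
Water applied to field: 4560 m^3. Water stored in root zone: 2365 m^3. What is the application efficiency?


Ea = V_root / V_field * 100 = 2365 / 4560 * 100 = 51.8640%

51.8640 %


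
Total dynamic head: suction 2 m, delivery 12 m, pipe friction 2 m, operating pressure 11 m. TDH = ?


TDH = Hs + Hd + hf + Hp = 2 + 12 + 2 + 11 = 27

27 m


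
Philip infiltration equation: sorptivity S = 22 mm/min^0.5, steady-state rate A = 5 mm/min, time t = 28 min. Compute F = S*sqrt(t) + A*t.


F = S*sqrt(t) + A*t
F = 22*sqrt(28) + 5*28
F = 22*5.291503 + 140

256.4131 mm


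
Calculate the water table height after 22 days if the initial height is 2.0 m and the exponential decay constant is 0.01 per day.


m = m0 * exp(-k*t)
m = 2.0 * exp(-0.01 * 22)
m = 2.0 * exp(-0.2200)

1.6050 m


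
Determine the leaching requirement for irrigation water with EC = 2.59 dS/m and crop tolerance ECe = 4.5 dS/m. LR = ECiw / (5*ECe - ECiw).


LR = ECiw / (5*ECe - ECiw)
LR = 2.59 / (5*4.5 - 2.59)
LR = 2.59 / 19.9100

0.1301


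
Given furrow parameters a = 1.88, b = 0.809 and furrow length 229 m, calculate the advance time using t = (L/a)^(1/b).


t = (L/a)^(1/b)
t = (229/1.88)^(1/0.809)
t = 121.808511^(1/0.809)

378.5241 min


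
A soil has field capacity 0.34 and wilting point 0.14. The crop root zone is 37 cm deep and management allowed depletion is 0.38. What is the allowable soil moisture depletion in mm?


SMD = (FC - PWP) * d * MAD * 10
SMD = (0.34 - 0.14) * 37 * 0.38 * 10
SMD = 0.2000 * 37 * 0.38 * 10

28.1200 mm


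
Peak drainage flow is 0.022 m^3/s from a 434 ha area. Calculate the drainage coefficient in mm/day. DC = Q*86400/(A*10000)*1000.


DC = Q * 86400 / (A * 10000) * 1000
DC = 0.022 * 86400 / (434 * 10000) * 1000
DC = 1900800.0000 / 4340000

0.4380 mm/day


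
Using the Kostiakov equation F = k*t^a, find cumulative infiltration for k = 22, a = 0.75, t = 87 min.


F = k * t^a = 22 * 87^0.75
F = 22 * 28.486523

626.7035 mm


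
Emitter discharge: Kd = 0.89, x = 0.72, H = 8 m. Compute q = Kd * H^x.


q = Kd * H^x = 0.89 * 8^0.72 = 0.89 * 4.469149

3.9775 L/h


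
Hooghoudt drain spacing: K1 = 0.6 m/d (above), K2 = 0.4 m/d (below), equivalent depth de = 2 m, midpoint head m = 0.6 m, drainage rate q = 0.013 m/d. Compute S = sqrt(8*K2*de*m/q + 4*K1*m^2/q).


S^2 = 8*K2*de*m/q + 4*K1*m^2/q
S^2 = 8*0.4*2*0.6/0.013 + 4*0.6*0.6^2/0.013
S = sqrt(361.8462)

19.0223 m


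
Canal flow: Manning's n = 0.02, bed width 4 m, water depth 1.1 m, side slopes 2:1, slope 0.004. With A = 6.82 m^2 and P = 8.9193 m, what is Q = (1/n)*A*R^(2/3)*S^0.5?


R = A/P = 6.82/8.9193 = 0.764634
Q = (1/0.02) * 6.82 * 0.764634^(2/3) * 0.004^0.5

18.0338 m^3/s


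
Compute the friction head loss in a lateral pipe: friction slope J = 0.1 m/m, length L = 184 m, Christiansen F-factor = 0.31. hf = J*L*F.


hf = J * L * F = 0.1 * 184 * 0.31 = 5.7040 m

5.7040 m


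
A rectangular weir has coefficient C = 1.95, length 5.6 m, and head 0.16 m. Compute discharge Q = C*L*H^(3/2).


Q = C * L * H^(3/2) = 1.95 * 5.6 * 0.16^1.5 = 1.95 * 5.6 * 0.064000

0.6989 m^3/s


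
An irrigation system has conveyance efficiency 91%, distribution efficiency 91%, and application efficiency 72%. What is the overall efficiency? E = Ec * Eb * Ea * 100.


Ec = 0.91, Eb = 0.91, Ea = 0.72
E = 0.91 * 0.91 * 0.72 * 100 = 59.6232%

59.6232 %


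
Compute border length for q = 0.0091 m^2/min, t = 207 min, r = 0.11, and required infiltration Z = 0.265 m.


L = q*t/((1+r)*Z)
L = 0.0091*207/((1+0.11)*0.265)
L = 1.8837/0.29415

6.4039 m


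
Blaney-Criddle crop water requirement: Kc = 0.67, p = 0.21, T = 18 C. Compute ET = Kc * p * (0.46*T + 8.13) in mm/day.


ET = Kc * p * (0.46*T + 8.13)
ET = 0.67 * 0.21 * (0.46*18 + 8.13)
ET = 0.67 * 0.21 * 16.4100

2.3089 mm/day


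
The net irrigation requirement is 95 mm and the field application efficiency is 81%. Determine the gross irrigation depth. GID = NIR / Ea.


Ea = 81% = 0.81
GID = NIR / Ea = 95 / 0.81 = 117.2840 mm

117.2840 mm


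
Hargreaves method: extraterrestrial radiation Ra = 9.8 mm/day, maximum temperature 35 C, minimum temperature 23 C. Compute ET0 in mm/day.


Tmean = (Tmax + Tmin)/2 = (35 + 23)/2 = 29.0
ET0 = 0.0023 * 9.8 * (29.0 + 17.8) * sqrt(35 - 23)
ET0 = 0.0023 * 9.8 * 46.8 * 3.464102

3.6542 mm/day


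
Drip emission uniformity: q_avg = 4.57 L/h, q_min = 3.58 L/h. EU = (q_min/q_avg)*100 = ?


EU = (q_min/q_avg)*100 = (3.58/4.57)*100 = 78.3370%

78.3370 %


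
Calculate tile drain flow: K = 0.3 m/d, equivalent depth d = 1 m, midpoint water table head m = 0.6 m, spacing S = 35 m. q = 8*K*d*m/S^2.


q = 8*K*d*m/S^2
q = 8*0.3*1*0.6/35^2
q = 1.4400 / 1225

0.0012 m/d


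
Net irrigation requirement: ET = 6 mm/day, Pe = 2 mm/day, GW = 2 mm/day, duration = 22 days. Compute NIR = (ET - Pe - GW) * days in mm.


Daily deficit = ET - Pe - GW = 6 - 2 - 2 = 2 mm/day
NIR = 2 * 22 = 44 mm

44.0000 mm


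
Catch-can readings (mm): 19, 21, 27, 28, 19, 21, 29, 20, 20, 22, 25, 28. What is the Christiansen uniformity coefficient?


mean = 23.250000 mm
MAD = 3.458333 mm
CU = (1 - 3.458333/23.250000)*100

85.1254 %


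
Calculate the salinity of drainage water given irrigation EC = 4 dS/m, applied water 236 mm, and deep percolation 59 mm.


EC_dw = EC_iw * D_iw / D_dw
EC_dw = 4 * 236 / 59
EC_dw = 944 / 59

16.0000 dS/m


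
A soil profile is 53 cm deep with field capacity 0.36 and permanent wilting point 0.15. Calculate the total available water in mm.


AWC = (FC - PWP) * d * 10
AWC = (0.36 - 0.15) * 53 * 10
AWC = 0.2100 * 53 * 10

111.3000 mm


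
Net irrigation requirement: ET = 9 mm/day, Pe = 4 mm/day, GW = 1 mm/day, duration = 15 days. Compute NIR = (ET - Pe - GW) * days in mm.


Daily deficit = ET - Pe - GW = 9 - 4 - 1 = 4 mm/day
NIR = 4 * 15 = 60 mm

60.0000 mm


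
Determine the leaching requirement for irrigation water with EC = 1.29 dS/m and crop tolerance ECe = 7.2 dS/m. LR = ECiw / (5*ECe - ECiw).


LR = ECiw / (5*ECe - ECiw)
LR = 1.29 / (5*7.2 - 1.29)
LR = 1.29 / 34.7100

0.0372


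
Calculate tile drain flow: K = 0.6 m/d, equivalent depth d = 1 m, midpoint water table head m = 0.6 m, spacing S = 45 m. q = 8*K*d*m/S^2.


q = 8*K*d*m/S^2
q = 8*0.6*1*0.6/45^2
q = 2.8800 / 2025

0.0014 m/d


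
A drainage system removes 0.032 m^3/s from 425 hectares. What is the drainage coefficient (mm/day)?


DC = Q * 86400 / (A * 10000) * 1000
DC = 0.032 * 86400 / (425 * 10000) * 1000
DC = 2764800.0000 / 4250000

0.6505 mm/day


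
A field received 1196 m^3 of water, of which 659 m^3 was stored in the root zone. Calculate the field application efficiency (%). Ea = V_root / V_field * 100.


Ea = V_root / V_field * 100 = 659 / 1196 * 100 = 55.1003%

55.1003 %


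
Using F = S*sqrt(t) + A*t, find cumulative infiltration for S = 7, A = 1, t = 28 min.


F = S*sqrt(t) + A*t
F = 7*sqrt(28) + 1*28
F = 7*5.291503 + 28

65.0405 mm


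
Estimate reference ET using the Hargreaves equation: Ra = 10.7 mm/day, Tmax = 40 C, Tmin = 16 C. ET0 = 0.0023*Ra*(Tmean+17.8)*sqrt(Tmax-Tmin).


Tmean = (Tmax + Tmin)/2 = (40 + 16)/2 = 28.0
ET0 = 0.0023 * 10.7 * (28.0 + 17.8) * sqrt(40 - 16)
ET0 = 0.0023 * 10.7 * 45.8 * 4.898979

5.5218 mm/day


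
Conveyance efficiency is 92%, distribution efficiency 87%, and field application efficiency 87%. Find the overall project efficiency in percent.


Ec = 0.92, Eb = 0.87, Ea = 0.87
E = 0.92 * 0.87 * 0.87 * 100 = 69.6348%

69.6348 %


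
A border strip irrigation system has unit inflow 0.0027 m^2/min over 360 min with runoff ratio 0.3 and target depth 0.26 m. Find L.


L = q*t/((1+r)*Z)
L = 0.0027*360/((1+0.3)*0.26)
L = 0.972/0.338

2.8757 m
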